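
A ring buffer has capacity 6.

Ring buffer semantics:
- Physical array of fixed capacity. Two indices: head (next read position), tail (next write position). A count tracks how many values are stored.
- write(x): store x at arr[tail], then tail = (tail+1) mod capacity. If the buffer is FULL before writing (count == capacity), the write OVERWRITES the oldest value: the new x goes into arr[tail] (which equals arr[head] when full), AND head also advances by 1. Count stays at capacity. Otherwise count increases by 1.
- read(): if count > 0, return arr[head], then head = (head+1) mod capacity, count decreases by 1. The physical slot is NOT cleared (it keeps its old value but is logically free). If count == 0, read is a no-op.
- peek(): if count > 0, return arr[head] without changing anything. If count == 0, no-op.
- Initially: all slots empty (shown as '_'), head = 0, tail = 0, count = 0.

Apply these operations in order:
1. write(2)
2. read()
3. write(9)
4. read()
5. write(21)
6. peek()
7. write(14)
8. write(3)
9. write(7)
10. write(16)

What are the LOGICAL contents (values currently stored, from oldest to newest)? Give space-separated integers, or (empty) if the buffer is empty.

After op 1 (write(2)): arr=[2 _ _ _ _ _] head=0 tail=1 count=1
After op 2 (read()): arr=[2 _ _ _ _ _] head=1 tail=1 count=0
After op 3 (write(9)): arr=[2 9 _ _ _ _] head=1 tail=2 count=1
After op 4 (read()): arr=[2 9 _ _ _ _] head=2 tail=2 count=0
After op 5 (write(21)): arr=[2 9 21 _ _ _] head=2 tail=3 count=1
After op 6 (peek()): arr=[2 9 21 _ _ _] head=2 tail=3 count=1
After op 7 (write(14)): arr=[2 9 21 14 _ _] head=2 tail=4 count=2
After op 8 (write(3)): arr=[2 9 21 14 3 _] head=2 tail=5 count=3
After op 9 (write(7)): arr=[2 9 21 14 3 7] head=2 tail=0 count=4
After op 10 (write(16)): arr=[16 9 21 14 3 7] head=2 tail=1 count=5

Answer: 21 14 3 7 16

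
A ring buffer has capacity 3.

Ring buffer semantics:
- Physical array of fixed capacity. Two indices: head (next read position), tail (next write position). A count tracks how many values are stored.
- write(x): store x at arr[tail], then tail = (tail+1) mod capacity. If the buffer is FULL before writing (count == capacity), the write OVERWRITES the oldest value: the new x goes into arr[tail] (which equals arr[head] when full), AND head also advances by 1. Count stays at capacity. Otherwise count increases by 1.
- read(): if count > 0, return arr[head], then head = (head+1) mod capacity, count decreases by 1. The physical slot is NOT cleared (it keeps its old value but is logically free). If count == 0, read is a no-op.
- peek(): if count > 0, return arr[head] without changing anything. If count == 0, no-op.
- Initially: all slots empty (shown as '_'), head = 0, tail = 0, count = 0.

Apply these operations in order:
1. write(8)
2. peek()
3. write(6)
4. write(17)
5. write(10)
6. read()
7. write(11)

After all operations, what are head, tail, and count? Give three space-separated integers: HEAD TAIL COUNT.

Answer: 2 2 3

Derivation:
After op 1 (write(8)): arr=[8 _ _] head=0 tail=1 count=1
After op 2 (peek()): arr=[8 _ _] head=0 tail=1 count=1
After op 3 (write(6)): arr=[8 6 _] head=0 tail=2 count=2
After op 4 (write(17)): arr=[8 6 17] head=0 tail=0 count=3
After op 5 (write(10)): arr=[10 6 17] head=1 tail=1 count=3
After op 6 (read()): arr=[10 6 17] head=2 tail=1 count=2
After op 7 (write(11)): arr=[10 11 17] head=2 tail=2 count=3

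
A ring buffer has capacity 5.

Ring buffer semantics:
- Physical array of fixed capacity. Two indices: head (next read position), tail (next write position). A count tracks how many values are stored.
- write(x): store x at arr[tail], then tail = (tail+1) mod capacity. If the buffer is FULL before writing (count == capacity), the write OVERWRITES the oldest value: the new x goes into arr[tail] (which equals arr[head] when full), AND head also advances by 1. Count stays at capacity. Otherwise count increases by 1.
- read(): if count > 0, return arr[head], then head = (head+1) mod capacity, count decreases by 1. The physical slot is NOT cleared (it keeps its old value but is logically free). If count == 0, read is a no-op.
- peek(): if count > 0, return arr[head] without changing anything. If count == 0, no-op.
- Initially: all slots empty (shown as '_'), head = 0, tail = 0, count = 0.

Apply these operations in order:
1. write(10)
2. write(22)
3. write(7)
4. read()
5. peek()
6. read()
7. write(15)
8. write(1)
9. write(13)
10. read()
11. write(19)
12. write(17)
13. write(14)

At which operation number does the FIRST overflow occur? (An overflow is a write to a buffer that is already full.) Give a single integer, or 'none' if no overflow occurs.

Answer: 13

Derivation:
After op 1 (write(10)): arr=[10 _ _ _ _] head=0 tail=1 count=1
After op 2 (write(22)): arr=[10 22 _ _ _] head=0 tail=2 count=2
After op 3 (write(7)): arr=[10 22 7 _ _] head=0 tail=3 count=3
After op 4 (read()): arr=[10 22 7 _ _] head=1 tail=3 count=2
After op 5 (peek()): arr=[10 22 7 _ _] head=1 tail=3 count=2
After op 6 (read()): arr=[10 22 7 _ _] head=2 tail=3 count=1
After op 7 (write(15)): arr=[10 22 7 15 _] head=2 tail=4 count=2
After op 8 (write(1)): arr=[10 22 7 15 1] head=2 tail=0 count=3
After op 9 (write(13)): arr=[13 22 7 15 1] head=2 tail=1 count=4
After op 10 (read()): arr=[13 22 7 15 1] head=3 tail=1 count=3
After op 11 (write(19)): arr=[13 19 7 15 1] head=3 tail=2 count=4
After op 12 (write(17)): arr=[13 19 17 15 1] head=3 tail=3 count=5
After op 13 (write(14)): arr=[13 19 17 14 1] head=4 tail=4 count=5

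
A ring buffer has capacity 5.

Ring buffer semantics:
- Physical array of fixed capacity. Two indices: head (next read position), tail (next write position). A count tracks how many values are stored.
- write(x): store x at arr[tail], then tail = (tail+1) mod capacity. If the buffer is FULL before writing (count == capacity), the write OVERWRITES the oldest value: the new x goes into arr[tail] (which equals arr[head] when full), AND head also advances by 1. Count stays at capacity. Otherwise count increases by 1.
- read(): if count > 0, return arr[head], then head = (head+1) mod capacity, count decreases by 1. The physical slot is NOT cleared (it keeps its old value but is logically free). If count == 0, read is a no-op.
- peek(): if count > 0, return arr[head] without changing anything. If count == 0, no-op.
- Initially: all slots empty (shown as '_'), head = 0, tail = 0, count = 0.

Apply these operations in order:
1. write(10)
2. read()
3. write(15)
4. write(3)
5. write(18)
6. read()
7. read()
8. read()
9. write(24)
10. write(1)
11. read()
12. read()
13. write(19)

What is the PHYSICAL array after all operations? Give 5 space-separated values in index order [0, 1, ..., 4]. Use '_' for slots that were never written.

After op 1 (write(10)): arr=[10 _ _ _ _] head=0 tail=1 count=1
After op 2 (read()): arr=[10 _ _ _ _] head=1 tail=1 count=0
After op 3 (write(15)): arr=[10 15 _ _ _] head=1 tail=2 count=1
After op 4 (write(3)): arr=[10 15 3 _ _] head=1 tail=3 count=2
After op 5 (write(18)): arr=[10 15 3 18 _] head=1 tail=4 count=3
After op 6 (read()): arr=[10 15 3 18 _] head=2 tail=4 count=2
After op 7 (read()): arr=[10 15 3 18 _] head=3 tail=4 count=1
After op 8 (read()): arr=[10 15 3 18 _] head=4 tail=4 count=0
After op 9 (write(24)): arr=[10 15 3 18 24] head=4 tail=0 count=1
After op 10 (write(1)): arr=[1 15 3 18 24] head=4 tail=1 count=2
After op 11 (read()): arr=[1 15 3 18 24] head=0 tail=1 count=1
After op 12 (read()): arr=[1 15 3 18 24] head=1 tail=1 count=0
After op 13 (write(19)): arr=[1 19 3 18 24] head=1 tail=2 count=1

Answer: 1 19 3 18 24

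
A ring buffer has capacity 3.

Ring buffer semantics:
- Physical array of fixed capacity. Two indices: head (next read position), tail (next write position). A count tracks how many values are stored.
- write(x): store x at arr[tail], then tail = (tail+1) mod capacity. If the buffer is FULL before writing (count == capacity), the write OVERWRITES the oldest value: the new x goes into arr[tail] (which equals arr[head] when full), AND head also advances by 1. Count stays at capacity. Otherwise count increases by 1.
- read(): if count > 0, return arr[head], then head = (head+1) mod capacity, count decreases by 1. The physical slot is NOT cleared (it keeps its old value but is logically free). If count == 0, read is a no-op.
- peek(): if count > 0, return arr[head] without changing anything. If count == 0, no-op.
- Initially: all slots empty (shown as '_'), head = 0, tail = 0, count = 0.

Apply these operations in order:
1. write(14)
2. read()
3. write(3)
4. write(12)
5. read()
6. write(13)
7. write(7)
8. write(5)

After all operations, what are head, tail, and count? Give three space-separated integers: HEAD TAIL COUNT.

After op 1 (write(14)): arr=[14 _ _] head=0 tail=1 count=1
After op 2 (read()): arr=[14 _ _] head=1 tail=1 count=0
After op 3 (write(3)): arr=[14 3 _] head=1 tail=2 count=1
After op 4 (write(12)): arr=[14 3 12] head=1 tail=0 count=2
After op 5 (read()): arr=[14 3 12] head=2 tail=0 count=1
After op 6 (write(13)): arr=[13 3 12] head=2 tail=1 count=2
After op 7 (write(7)): arr=[13 7 12] head=2 tail=2 count=3
After op 8 (write(5)): arr=[13 7 5] head=0 tail=0 count=3

Answer: 0 0 3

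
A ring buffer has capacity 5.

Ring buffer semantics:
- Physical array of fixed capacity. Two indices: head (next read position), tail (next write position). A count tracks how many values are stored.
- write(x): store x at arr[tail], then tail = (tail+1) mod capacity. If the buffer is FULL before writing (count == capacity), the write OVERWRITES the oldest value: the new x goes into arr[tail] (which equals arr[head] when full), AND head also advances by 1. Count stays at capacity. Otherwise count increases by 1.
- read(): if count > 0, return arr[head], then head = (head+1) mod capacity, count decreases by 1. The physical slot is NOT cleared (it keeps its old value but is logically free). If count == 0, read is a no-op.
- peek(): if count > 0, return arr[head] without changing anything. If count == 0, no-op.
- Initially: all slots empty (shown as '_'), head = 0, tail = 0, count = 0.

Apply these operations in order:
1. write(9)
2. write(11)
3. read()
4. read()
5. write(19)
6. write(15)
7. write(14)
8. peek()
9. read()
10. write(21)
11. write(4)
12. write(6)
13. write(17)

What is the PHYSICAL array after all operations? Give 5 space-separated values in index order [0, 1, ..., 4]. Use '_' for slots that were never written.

After op 1 (write(9)): arr=[9 _ _ _ _] head=0 tail=1 count=1
After op 2 (write(11)): arr=[9 11 _ _ _] head=0 tail=2 count=2
After op 3 (read()): arr=[9 11 _ _ _] head=1 tail=2 count=1
After op 4 (read()): arr=[9 11 _ _ _] head=2 tail=2 count=0
After op 5 (write(19)): arr=[9 11 19 _ _] head=2 tail=3 count=1
After op 6 (write(15)): arr=[9 11 19 15 _] head=2 tail=4 count=2
After op 7 (write(14)): arr=[9 11 19 15 14] head=2 tail=0 count=3
After op 8 (peek()): arr=[9 11 19 15 14] head=2 tail=0 count=3
After op 9 (read()): arr=[9 11 19 15 14] head=3 tail=0 count=2
After op 10 (write(21)): arr=[21 11 19 15 14] head=3 tail=1 count=3
After op 11 (write(4)): arr=[21 4 19 15 14] head=3 tail=2 count=4
After op 12 (write(6)): arr=[21 4 6 15 14] head=3 tail=3 count=5
After op 13 (write(17)): arr=[21 4 6 17 14] head=4 tail=4 count=5

Answer: 21 4 6 17 14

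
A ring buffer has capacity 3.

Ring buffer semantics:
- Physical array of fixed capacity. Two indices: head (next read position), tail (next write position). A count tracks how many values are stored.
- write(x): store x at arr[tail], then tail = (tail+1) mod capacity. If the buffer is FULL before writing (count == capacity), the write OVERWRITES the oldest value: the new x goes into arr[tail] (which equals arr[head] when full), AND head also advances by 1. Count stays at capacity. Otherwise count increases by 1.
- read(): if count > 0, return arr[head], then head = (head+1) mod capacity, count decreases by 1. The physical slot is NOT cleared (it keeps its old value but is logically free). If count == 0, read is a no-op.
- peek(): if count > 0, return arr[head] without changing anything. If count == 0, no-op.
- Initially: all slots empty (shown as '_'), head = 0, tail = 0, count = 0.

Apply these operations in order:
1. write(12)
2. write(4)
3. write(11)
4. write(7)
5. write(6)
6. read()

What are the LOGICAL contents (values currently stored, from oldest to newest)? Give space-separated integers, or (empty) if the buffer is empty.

After op 1 (write(12)): arr=[12 _ _] head=0 tail=1 count=1
After op 2 (write(4)): arr=[12 4 _] head=0 tail=2 count=2
After op 3 (write(11)): arr=[12 4 11] head=0 tail=0 count=3
After op 4 (write(7)): arr=[7 4 11] head=1 tail=1 count=3
After op 5 (write(6)): arr=[7 6 11] head=2 tail=2 count=3
After op 6 (read()): arr=[7 6 11] head=0 tail=2 count=2

Answer: 7 6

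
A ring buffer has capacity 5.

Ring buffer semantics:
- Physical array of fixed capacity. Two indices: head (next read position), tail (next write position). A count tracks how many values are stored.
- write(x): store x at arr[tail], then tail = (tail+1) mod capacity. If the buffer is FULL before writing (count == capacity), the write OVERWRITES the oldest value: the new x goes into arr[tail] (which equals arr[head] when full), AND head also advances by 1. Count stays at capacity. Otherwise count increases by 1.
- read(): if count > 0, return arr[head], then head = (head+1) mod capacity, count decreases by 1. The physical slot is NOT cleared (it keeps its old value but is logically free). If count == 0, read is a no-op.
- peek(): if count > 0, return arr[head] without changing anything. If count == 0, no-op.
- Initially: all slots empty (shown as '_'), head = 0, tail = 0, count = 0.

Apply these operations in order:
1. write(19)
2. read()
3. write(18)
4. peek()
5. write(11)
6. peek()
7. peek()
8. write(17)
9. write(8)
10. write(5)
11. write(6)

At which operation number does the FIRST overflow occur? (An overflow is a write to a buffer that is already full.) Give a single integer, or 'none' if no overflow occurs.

Answer: 11

Derivation:
After op 1 (write(19)): arr=[19 _ _ _ _] head=0 tail=1 count=1
After op 2 (read()): arr=[19 _ _ _ _] head=1 tail=1 count=0
After op 3 (write(18)): arr=[19 18 _ _ _] head=1 tail=2 count=1
After op 4 (peek()): arr=[19 18 _ _ _] head=1 tail=2 count=1
After op 5 (write(11)): arr=[19 18 11 _ _] head=1 tail=3 count=2
After op 6 (peek()): arr=[19 18 11 _ _] head=1 tail=3 count=2
After op 7 (peek()): arr=[19 18 11 _ _] head=1 tail=3 count=2
After op 8 (write(17)): arr=[19 18 11 17 _] head=1 tail=4 count=3
After op 9 (write(8)): arr=[19 18 11 17 8] head=1 tail=0 count=4
After op 10 (write(5)): arr=[5 18 11 17 8] head=1 tail=1 count=5
After op 11 (write(6)): arr=[5 6 11 17 8] head=2 tail=2 count=5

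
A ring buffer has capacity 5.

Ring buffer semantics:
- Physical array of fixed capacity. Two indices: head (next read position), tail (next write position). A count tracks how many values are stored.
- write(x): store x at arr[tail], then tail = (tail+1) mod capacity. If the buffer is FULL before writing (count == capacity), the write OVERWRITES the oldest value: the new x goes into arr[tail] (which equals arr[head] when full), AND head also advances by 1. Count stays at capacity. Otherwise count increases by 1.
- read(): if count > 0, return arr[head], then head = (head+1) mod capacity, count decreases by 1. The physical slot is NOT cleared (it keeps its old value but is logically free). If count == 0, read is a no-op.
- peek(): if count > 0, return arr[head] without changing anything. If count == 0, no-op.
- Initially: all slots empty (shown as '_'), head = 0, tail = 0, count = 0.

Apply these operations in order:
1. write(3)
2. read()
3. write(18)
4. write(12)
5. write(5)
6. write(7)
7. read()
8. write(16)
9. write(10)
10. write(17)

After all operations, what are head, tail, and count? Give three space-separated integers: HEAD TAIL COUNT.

After op 1 (write(3)): arr=[3 _ _ _ _] head=0 tail=1 count=1
After op 2 (read()): arr=[3 _ _ _ _] head=1 tail=1 count=0
After op 3 (write(18)): arr=[3 18 _ _ _] head=1 tail=2 count=1
After op 4 (write(12)): arr=[3 18 12 _ _] head=1 tail=3 count=2
After op 5 (write(5)): arr=[3 18 12 5 _] head=1 tail=4 count=3
After op 6 (write(7)): arr=[3 18 12 5 7] head=1 tail=0 count=4
After op 7 (read()): arr=[3 18 12 5 7] head=2 tail=0 count=3
After op 8 (write(16)): arr=[16 18 12 5 7] head=2 tail=1 count=4
After op 9 (write(10)): arr=[16 10 12 5 7] head=2 tail=2 count=5
After op 10 (write(17)): arr=[16 10 17 5 7] head=3 tail=3 count=5

Answer: 3 3 5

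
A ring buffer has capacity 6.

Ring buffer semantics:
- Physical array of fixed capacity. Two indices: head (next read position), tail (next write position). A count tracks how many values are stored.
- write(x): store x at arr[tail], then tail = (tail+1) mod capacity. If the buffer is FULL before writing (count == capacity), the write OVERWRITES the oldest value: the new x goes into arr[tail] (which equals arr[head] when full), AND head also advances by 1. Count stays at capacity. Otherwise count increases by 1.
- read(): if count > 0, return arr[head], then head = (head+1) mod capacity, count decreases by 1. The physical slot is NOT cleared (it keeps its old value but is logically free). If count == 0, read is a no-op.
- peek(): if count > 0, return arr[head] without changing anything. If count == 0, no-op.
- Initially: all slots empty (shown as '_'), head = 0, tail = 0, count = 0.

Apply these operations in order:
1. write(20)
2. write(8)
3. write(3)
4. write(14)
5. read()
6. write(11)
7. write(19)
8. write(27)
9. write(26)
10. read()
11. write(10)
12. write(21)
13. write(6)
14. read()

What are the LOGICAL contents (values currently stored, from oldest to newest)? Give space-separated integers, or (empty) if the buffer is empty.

After op 1 (write(20)): arr=[20 _ _ _ _ _] head=0 tail=1 count=1
After op 2 (write(8)): arr=[20 8 _ _ _ _] head=0 tail=2 count=2
After op 3 (write(3)): arr=[20 8 3 _ _ _] head=0 tail=3 count=3
After op 4 (write(14)): arr=[20 8 3 14 _ _] head=0 tail=4 count=4
After op 5 (read()): arr=[20 8 3 14 _ _] head=1 tail=4 count=3
After op 6 (write(11)): arr=[20 8 3 14 11 _] head=1 tail=5 count=4
After op 7 (write(19)): arr=[20 8 3 14 11 19] head=1 tail=0 count=5
After op 8 (write(27)): arr=[27 8 3 14 11 19] head=1 tail=1 count=6
After op 9 (write(26)): arr=[27 26 3 14 11 19] head=2 tail=2 count=6
After op 10 (read()): arr=[27 26 3 14 11 19] head=3 tail=2 count=5
After op 11 (write(10)): arr=[27 26 10 14 11 19] head=3 tail=3 count=6
After op 12 (write(21)): arr=[27 26 10 21 11 19] head=4 tail=4 count=6
After op 13 (write(6)): arr=[27 26 10 21 6 19] head=5 tail=5 count=6
After op 14 (read()): arr=[27 26 10 21 6 19] head=0 tail=5 count=5

Answer: 27 26 10 21 6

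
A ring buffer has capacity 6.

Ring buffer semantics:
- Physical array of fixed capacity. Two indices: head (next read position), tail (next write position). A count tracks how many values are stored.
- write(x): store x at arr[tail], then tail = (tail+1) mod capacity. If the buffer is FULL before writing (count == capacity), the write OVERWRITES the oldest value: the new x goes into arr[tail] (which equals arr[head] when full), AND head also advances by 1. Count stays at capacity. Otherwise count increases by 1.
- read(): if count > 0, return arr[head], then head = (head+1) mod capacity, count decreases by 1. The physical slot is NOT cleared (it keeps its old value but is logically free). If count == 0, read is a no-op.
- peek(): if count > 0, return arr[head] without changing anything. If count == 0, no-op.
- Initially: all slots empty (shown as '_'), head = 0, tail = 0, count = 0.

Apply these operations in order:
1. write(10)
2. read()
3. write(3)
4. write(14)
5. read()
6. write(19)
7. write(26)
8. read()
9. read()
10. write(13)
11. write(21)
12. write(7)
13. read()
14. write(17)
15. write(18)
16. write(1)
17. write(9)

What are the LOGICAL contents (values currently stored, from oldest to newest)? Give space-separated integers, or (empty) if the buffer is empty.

After op 1 (write(10)): arr=[10 _ _ _ _ _] head=0 tail=1 count=1
After op 2 (read()): arr=[10 _ _ _ _ _] head=1 tail=1 count=0
After op 3 (write(3)): arr=[10 3 _ _ _ _] head=1 tail=2 count=1
After op 4 (write(14)): arr=[10 3 14 _ _ _] head=1 tail=3 count=2
After op 5 (read()): arr=[10 3 14 _ _ _] head=2 tail=3 count=1
After op 6 (write(19)): arr=[10 3 14 19 _ _] head=2 tail=4 count=2
After op 7 (write(26)): arr=[10 3 14 19 26 _] head=2 tail=5 count=3
After op 8 (read()): arr=[10 3 14 19 26 _] head=3 tail=5 count=2
After op 9 (read()): arr=[10 3 14 19 26 _] head=4 tail=5 count=1
After op 10 (write(13)): arr=[10 3 14 19 26 13] head=4 tail=0 count=2
After op 11 (write(21)): arr=[21 3 14 19 26 13] head=4 tail=1 count=3
After op 12 (write(7)): arr=[21 7 14 19 26 13] head=4 tail=2 count=4
After op 13 (read()): arr=[21 7 14 19 26 13] head=5 tail=2 count=3
After op 14 (write(17)): arr=[21 7 17 19 26 13] head=5 tail=3 count=4
After op 15 (write(18)): arr=[21 7 17 18 26 13] head=5 tail=4 count=5
After op 16 (write(1)): arr=[21 7 17 18 1 13] head=5 tail=5 count=6
After op 17 (write(9)): arr=[21 7 17 18 1 9] head=0 tail=0 count=6

Answer: 21 7 17 18 1 9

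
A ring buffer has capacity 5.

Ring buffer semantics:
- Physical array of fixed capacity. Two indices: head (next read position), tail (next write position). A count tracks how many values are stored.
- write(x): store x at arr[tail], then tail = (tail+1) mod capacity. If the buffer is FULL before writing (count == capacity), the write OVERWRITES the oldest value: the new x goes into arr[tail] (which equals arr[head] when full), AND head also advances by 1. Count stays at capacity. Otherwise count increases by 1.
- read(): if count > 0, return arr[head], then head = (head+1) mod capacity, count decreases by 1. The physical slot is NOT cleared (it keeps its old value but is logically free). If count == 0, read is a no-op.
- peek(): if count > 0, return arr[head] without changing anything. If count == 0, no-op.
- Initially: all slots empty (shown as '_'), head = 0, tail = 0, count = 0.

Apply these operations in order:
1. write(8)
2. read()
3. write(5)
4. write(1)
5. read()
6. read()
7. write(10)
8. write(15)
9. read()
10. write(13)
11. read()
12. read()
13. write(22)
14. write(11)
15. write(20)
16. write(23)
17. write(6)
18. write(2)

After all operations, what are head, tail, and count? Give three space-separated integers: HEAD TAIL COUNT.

After op 1 (write(8)): arr=[8 _ _ _ _] head=0 tail=1 count=1
After op 2 (read()): arr=[8 _ _ _ _] head=1 tail=1 count=0
After op 3 (write(5)): arr=[8 5 _ _ _] head=1 tail=2 count=1
After op 4 (write(1)): arr=[8 5 1 _ _] head=1 tail=3 count=2
After op 5 (read()): arr=[8 5 1 _ _] head=2 tail=3 count=1
After op 6 (read()): arr=[8 5 1 _ _] head=3 tail=3 count=0
After op 7 (write(10)): arr=[8 5 1 10 _] head=3 tail=4 count=1
After op 8 (write(15)): arr=[8 5 1 10 15] head=3 tail=0 count=2
After op 9 (read()): arr=[8 5 1 10 15] head=4 tail=0 count=1
After op 10 (write(13)): arr=[13 5 1 10 15] head=4 tail=1 count=2
After op 11 (read()): arr=[13 5 1 10 15] head=0 tail=1 count=1
After op 12 (read()): arr=[13 5 1 10 15] head=1 tail=1 count=0
After op 13 (write(22)): arr=[13 22 1 10 15] head=1 tail=2 count=1
After op 14 (write(11)): arr=[13 22 11 10 15] head=1 tail=3 count=2
After op 15 (write(20)): arr=[13 22 11 20 15] head=1 tail=4 count=3
After op 16 (write(23)): arr=[13 22 11 20 23] head=1 tail=0 count=4
After op 17 (write(6)): arr=[6 22 11 20 23] head=1 tail=1 count=5
After op 18 (write(2)): arr=[6 2 11 20 23] head=2 tail=2 count=5

Answer: 2 2 5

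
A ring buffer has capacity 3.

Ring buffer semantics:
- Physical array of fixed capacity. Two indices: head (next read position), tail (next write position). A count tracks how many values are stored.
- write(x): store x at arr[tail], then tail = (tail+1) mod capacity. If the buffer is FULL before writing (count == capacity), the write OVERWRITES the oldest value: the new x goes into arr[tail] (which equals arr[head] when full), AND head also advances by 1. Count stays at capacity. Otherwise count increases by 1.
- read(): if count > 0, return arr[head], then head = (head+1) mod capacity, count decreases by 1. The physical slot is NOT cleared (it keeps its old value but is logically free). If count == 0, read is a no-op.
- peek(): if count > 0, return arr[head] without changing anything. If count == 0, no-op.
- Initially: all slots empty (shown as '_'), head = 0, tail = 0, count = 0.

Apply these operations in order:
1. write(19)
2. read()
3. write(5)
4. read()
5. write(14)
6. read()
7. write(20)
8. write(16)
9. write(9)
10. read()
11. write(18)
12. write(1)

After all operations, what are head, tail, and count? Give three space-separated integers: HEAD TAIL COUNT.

After op 1 (write(19)): arr=[19 _ _] head=0 tail=1 count=1
After op 2 (read()): arr=[19 _ _] head=1 tail=1 count=0
After op 3 (write(5)): arr=[19 5 _] head=1 tail=2 count=1
After op 4 (read()): arr=[19 5 _] head=2 tail=2 count=0
After op 5 (write(14)): arr=[19 5 14] head=2 tail=0 count=1
After op 6 (read()): arr=[19 5 14] head=0 tail=0 count=0
After op 7 (write(20)): arr=[20 5 14] head=0 tail=1 count=1
After op 8 (write(16)): arr=[20 16 14] head=0 tail=2 count=2
After op 9 (write(9)): arr=[20 16 9] head=0 tail=0 count=3
After op 10 (read()): arr=[20 16 9] head=1 tail=0 count=2
After op 11 (write(18)): arr=[18 16 9] head=1 tail=1 count=3
After op 12 (write(1)): arr=[18 1 9] head=2 tail=2 count=3

Answer: 2 2 3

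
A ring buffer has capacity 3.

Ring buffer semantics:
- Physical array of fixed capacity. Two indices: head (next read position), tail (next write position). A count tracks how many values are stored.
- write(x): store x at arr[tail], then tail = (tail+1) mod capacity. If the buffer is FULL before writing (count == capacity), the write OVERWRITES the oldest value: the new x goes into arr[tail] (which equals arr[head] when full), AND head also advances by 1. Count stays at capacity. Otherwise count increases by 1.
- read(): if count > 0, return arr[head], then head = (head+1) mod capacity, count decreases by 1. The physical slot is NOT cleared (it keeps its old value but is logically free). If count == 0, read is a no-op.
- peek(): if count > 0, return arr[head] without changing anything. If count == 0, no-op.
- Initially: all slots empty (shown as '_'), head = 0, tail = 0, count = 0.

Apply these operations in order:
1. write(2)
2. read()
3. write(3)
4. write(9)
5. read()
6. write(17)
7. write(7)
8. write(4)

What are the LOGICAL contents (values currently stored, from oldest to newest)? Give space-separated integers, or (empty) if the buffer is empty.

After op 1 (write(2)): arr=[2 _ _] head=0 tail=1 count=1
After op 2 (read()): arr=[2 _ _] head=1 tail=1 count=0
After op 3 (write(3)): arr=[2 3 _] head=1 tail=2 count=1
After op 4 (write(9)): arr=[2 3 9] head=1 tail=0 count=2
After op 5 (read()): arr=[2 3 9] head=2 tail=0 count=1
After op 6 (write(17)): arr=[17 3 9] head=2 tail=1 count=2
After op 7 (write(7)): arr=[17 7 9] head=2 tail=2 count=3
After op 8 (write(4)): arr=[17 7 4] head=0 tail=0 count=3

Answer: 17 7 4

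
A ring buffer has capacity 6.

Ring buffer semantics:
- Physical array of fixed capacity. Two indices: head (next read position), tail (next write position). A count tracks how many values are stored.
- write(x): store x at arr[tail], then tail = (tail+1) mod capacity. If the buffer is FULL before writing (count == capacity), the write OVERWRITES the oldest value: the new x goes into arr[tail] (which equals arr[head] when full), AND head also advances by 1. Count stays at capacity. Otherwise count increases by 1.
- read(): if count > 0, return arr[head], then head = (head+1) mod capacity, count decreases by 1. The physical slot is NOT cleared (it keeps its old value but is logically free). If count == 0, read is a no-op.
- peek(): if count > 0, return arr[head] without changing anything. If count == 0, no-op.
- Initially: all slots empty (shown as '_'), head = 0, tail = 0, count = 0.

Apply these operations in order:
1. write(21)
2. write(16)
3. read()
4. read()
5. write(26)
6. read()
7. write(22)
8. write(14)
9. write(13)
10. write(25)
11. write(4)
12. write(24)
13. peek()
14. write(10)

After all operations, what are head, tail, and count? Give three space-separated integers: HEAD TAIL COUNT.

Answer: 4 4 6

Derivation:
After op 1 (write(21)): arr=[21 _ _ _ _ _] head=0 tail=1 count=1
After op 2 (write(16)): arr=[21 16 _ _ _ _] head=0 tail=2 count=2
After op 3 (read()): arr=[21 16 _ _ _ _] head=1 tail=2 count=1
After op 4 (read()): arr=[21 16 _ _ _ _] head=2 tail=2 count=0
After op 5 (write(26)): arr=[21 16 26 _ _ _] head=2 tail=3 count=1
After op 6 (read()): arr=[21 16 26 _ _ _] head=3 tail=3 count=0
After op 7 (write(22)): arr=[21 16 26 22 _ _] head=3 tail=4 count=1
After op 8 (write(14)): arr=[21 16 26 22 14 _] head=3 tail=5 count=2
After op 9 (write(13)): arr=[21 16 26 22 14 13] head=3 tail=0 count=3
After op 10 (write(25)): arr=[25 16 26 22 14 13] head=3 tail=1 count=4
After op 11 (write(4)): arr=[25 4 26 22 14 13] head=3 tail=2 count=5
After op 12 (write(24)): arr=[25 4 24 22 14 13] head=3 tail=3 count=6
After op 13 (peek()): arr=[25 4 24 22 14 13] head=3 tail=3 count=6
After op 14 (write(10)): arr=[25 4 24 10 14 13] head=4 tail=4 count=6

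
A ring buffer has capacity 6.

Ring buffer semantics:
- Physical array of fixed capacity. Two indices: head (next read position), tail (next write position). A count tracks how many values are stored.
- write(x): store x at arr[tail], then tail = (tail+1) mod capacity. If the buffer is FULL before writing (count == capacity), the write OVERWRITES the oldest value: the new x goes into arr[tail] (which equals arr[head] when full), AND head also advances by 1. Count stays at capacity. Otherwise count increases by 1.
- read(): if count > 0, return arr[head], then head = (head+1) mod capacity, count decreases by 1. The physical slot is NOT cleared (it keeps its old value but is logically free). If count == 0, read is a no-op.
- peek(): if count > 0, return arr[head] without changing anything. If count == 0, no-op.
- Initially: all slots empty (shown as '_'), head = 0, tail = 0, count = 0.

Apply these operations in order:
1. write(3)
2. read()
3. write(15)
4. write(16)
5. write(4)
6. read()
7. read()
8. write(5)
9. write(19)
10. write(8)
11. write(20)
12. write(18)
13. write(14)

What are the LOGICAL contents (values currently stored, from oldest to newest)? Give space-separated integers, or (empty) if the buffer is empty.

After op 1 (write(3)): arr=[3 _ _ _ _ _] head=0 tail=1 count=1
After op 2 (read()): arr=[3 _ _ _ _ _] head=1 tail=1 count=0
After op 3 (write(15)): arr=[3 15 _ _ _ _] head=1 tail=2 count=1
After op 4 (write(16)): arr=[3 15 16 _ _ _] head=1 tail=3 count=2
After op 5 (write(4)): arr=[3 15 16 4 _ _] head=1 tail=4 count=3
After op 6 (read()): arr=[3 15 16 4 _ _] head=2 tail=4 count=2
After op 7 (read()): arr=[3 15 16 4 _ _] head=3 tail=4 count=1
After op 8 (write(5)): arr=[3 15 16 4 5 _] head=3 tail=5 count=2
After op 9 (write(19)): arr=[3 15 16 4 5 19] head=3 tail=0 count=3
After op 10 (write(8)): arr=[8 15 16 4 5 19] head=3 tail=1 count=4
After op 11 (write(20)): arr=[8 20 16 4 5 19] head=3 tail=2 count=5
After op 12 (write(18)): arr=[8 20 18 4 5 19] head=3 tail=3 count=6
After op 13 (write(14)): arr=[8 20 18 14 5 19] head=4 tail=4 count=6

Answer: 5 19 8 20 18 14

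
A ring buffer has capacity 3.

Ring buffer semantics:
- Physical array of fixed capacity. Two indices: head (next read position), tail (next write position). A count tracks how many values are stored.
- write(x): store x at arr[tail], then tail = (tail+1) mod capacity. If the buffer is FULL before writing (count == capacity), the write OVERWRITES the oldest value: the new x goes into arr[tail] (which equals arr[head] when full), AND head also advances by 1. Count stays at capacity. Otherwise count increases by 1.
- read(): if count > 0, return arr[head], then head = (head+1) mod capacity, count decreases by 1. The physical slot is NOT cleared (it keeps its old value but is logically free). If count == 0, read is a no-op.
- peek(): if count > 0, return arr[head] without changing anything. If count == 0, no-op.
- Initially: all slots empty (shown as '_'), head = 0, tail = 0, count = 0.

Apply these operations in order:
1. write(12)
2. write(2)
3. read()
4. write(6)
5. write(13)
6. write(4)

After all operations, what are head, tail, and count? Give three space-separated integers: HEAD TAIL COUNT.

Answer: 2 2 3

Derivation:
After op 1 (write(12)): arr=[12 _ _] head=0 tail=1 count=1
After op 2 (write(2)): arr=[12 2 _] head=0 tail=2 count=2
After op 3 (read()): arr=[12 2 _] head=1 tail=2 count=1
After op 4 (write(6)): arr=[12 2 6] head=1 tail=0 count=2
After op 5 (write(13)): arr=[13 2 6] head=1 tail=1 count=3
After op 6 (write(4)): arr=[13 4 6] head=2 tail=2 count=3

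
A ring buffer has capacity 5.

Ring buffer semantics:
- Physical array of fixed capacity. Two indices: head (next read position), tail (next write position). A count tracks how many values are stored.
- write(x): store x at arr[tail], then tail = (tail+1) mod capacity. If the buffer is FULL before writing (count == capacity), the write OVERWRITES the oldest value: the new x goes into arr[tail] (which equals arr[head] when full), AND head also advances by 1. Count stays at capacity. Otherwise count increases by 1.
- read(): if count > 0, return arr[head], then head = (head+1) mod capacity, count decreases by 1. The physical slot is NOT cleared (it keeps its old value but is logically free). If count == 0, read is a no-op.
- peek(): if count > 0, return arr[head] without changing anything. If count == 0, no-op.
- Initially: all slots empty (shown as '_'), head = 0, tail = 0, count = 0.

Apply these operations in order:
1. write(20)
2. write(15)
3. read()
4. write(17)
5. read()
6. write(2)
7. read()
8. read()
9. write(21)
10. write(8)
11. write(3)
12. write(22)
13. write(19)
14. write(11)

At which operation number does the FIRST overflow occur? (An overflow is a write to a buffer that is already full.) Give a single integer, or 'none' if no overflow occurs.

After op 1 (write(20)): arr=[20 _ _ _ _] head=0 tail=1 count=1
After op 2 (write(15)): arr=[20 15 _ _ _] head=0 tail=2 count=2
After op 3 (read()): arr=[20 15 _ _ _] head=1 tail=2 count=1
After op 4 (write(17)): arr=[20 15 17 _ _] head=1 tail=3 count=2
After op 5 (read()): arr=[20 15 17 _ _] head=2 tail=3 count=1
After op 6 (write(2)): arr=[20 15 17 2 _] head=2 tail=4 count=2
After op 7 (read()): arr=[20 15 17 2 _] head=3 tail=4 count=1
After op 8 (read()): arr=[20 15 17 2 _] head=4 tail=4 count=0
After op 9 (write(21)): arr=[20 15 17 2 21] head=4 tail=0 count=1
After op 10 (write(8)): arr=[8 15 17 2 21] head=4 tail=1 count=2
After op 11 (write(3)): arr=[8 3 17 2 21] head=4 tail=2 count=3
After op 12 (write(22)): arr=[8 3 22 2 21] head=4 tail=3 count=4
After op 13 (write(19)): arr=[8 3 22 19 21] head=4 tail=4 count=5
After op 14 (write(11)): arr=[8 3 22 19 11] head=0 tail=0 count=5

Answer: 14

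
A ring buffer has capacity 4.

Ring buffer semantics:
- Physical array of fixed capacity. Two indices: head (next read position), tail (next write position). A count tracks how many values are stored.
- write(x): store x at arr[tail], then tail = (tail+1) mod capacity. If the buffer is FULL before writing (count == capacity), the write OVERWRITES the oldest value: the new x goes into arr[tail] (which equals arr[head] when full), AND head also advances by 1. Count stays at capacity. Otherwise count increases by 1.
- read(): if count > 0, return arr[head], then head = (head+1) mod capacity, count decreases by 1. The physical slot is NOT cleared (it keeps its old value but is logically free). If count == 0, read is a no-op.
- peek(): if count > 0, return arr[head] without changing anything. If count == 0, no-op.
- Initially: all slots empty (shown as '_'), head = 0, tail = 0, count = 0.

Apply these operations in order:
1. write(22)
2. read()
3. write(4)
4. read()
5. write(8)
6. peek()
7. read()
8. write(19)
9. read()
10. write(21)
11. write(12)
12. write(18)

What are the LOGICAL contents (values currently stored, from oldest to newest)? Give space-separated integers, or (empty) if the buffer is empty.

After op 1 (write(22)): arr=[22 _ _ _] head=0 tail=1 count=1
After op 2 (read()): arr=[22 _ _ _] head=1 tail=1 count=0
After op 3 (write(4)): arr=[22 4 _ _] head=1 tail=2 count=1
After op 4 (read()): arr=[22 4 _ _] head=2 tail=2 count=0
After op 5 (write(8)): arr=[22 4 8 _] head=2 tail=3 count=1
After op 6 (peek()): arr=[22 4 8 _] head=2 tail=3 count=1
After op 7 (read()): arr=[22 4 8 _] head=3 tail=3 count=0
After op 8 (write(19)): arr=[22 4 8 19] head=3 tail=0 count=1
After op 9 (read()): arr=[22 4 8 19] head=0 tail=0 count=0
After op 10 (write(21)): arr=[21 4 8 19] head=0 tail=1 count=1
After op 11 (write(12)): arr=[21 12 8 19] head=0 tail=2 count=2
After op 12 (write(18)): arr=[21 12 18 19] head=0 tail=3 count=3

Answer: 21 12 18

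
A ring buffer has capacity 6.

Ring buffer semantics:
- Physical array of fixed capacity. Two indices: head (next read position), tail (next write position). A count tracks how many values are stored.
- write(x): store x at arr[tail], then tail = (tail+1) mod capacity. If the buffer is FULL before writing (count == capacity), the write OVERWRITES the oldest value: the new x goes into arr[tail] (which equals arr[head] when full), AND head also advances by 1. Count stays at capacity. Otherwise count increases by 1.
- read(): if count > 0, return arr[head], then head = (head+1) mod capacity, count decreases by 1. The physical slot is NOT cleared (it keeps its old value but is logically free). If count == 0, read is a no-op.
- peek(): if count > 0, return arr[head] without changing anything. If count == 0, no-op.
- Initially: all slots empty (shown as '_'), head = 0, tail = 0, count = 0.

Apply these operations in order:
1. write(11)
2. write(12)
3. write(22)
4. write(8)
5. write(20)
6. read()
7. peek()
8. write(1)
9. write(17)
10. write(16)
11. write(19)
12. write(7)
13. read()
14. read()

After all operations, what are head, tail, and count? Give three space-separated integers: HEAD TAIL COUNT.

After op 1 (write(11)): arr=[11 _ _ _ _ _] head=0 tail=1 count=1
After op 2 (write(12)): arr=[11 12 _ _ _ _] head=0 tail=2 count=2
After op 3 (write(22)): arr=[11 12 22 _ _ _] head=0 tail=3 count=3
After op 4 (write(8)): arr=[11 12 22 8 _ _] head=0 tail=4 count=4
After op 5 (write(20)): arr=[11 12 22 8 20 _] head=0 tail=5 count=5
After op 6 (read()): arr=[11 12 22 8 20 _] head=1 tail=5 count=4
After op 7 (peek()): arr=[11 12 22 8 20 _] head=1 tail=5 count=4
After op 8 (write(1)): arr=[11 12 22 8 20 1] head=1 tail=0 count=5
After op 9 (write(17)): arr=[17 12 22 8 20 1] head=1 tail=1 count=6
After op 10 (write(16)): arr=[17 16 22 8 20 1] head=2 tail=2 count=6
After op 11 (write(19)): arr=[17 16 19 8 20 1] head=3 tail=3 count=6
After op 12 (write(7)): arr=[17 16 19 7 20 1] head=4 tail=4 count=6
After op 13 (read()): arr=[17 16 19 7 20 1] head=5 tail=4 count=5
After op 14 (read()): arr=[17 16 19 7 20 1] head=0 tail=4 count=4

Answer: 0 4 4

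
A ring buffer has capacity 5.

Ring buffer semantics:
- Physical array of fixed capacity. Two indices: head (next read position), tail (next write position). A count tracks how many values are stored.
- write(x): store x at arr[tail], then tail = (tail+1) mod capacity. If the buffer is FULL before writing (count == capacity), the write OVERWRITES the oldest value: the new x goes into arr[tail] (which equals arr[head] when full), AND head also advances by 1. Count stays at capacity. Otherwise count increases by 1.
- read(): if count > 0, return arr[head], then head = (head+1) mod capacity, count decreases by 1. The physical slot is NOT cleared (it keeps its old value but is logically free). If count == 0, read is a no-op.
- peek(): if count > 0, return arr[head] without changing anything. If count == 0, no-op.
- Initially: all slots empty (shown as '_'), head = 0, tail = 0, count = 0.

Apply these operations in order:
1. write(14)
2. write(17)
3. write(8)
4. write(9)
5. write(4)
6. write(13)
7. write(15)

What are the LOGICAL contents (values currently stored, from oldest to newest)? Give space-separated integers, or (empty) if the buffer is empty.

After op 1 (write(14)): arr=[14 _ _ _ _] head=0 tail=1 count=1
After op 2 (write(17)): arr=[14 17 _ _ _] head=0 tail=2 count=2
After op 3 (write(8)): arr=[14 17 8 _ _] head=0 tail=3 count=3
After op 4 (write(9)): arr=[14 17 8 9 _] head=0 tail=4 count=4
After op 5 (write(4)): arr=[14 17 8 9 4] head=0 tail=0 count=5
After op 6 (write(13)): arr=[13 17 8 9 4] head=1 tail=1 count=5
After op 7 (write(15)): arr=[13 15 8 9 4] head=2 tail=2 count=5

Answer: 8 9 4 13 15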